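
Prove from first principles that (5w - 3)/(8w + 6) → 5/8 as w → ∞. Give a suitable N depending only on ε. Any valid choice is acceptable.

Fix ε > 0. We seek N > 0 such that w > N implies |(5w - 3)/(8w + 6) − (5/8)| < ε.
(5w - 3)/(8w + 6) − (5/8) = (8(5w - 3) − 5(8w + 6)) / (8(8w + 6)) = -54/(8(8w + 6)).
For w > 0 we have 8w + 6 > 8w, so |(5w - 3)/(8w + 6) − (5/8)| = 54/(8(8w + 6)) < 54/(8·8w) = (27/32)/w.
Thus |(5w - 3)/(8w + 6) − (5/8)| < ε whenever w > (27/32)/ε.
Take N = (27/32)/ε. If w > N then |(5w - 3)/(8w + 6) − (5/8)| < (27/32)/w < ε.

N = (27/32)/ε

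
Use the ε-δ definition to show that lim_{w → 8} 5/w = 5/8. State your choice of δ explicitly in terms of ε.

Fix ε > 0. We seek δ > 0 such that 0 < |w − 8| < δ implies |5/w − (5/8)| < ε.
|5/w − (5/8)| = 5·|8 − w|/(8·|w|) = 5|w − 8|/(8|w|).
Restrict δ ≤ 4. Then |w − 8| < 4 gives |w| > 4, so 8|w| > 32.
Then |5/w − (5/8)| < 5|w − 8|/32, which is < ε when |w − 8| < (32/5)ε.
Take δ = min(4, (32/5)ε). Then 0 < |w − 8| < δ gives both |w − 8| < 4 and |w − 8| < (32/5)ε, so |5/w − (5/8)| < ε.

δ = min(4, (32/5)ε)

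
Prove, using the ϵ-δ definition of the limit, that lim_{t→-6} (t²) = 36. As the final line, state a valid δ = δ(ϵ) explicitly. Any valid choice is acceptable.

Let ϵ > 0. We seek δ > 0 with 0 < |t + 6| < δ ⇒ |t² − 36| < ϵ.
Factor: t² − 36 = (t + 6)(t - 6), so |t² − 36| = |t + 6|·|t - 6|.
Restrict δ ≤ 2. Then |t + 6| < 2 gives |t| < 8, so by the triangle inequality |t - 6| ≤ 8 + 6 = 14.
Hence |t² − 36| ≤ 14|t + 6|, which is < ϵ once |t + 6| < ϵ/14.
Take δ = min(2, ϵ/14). If 0 < |t + 6| < δ then both bounds hold and |t² − 36| ≤ 14|t + 6| < 14·(ϵ/14) = ϵ.

δ = min(2, ϵ/14)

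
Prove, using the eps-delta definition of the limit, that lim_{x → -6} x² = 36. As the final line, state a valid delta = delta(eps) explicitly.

delta = min(1, eps/13)

Suppose eps > 0. We seek delta > 0 with 0 < |x + 6| < delta ⇒ |x² − 36| < eps.
Factor: x² − 36 = (x + 6)(x - 6), so |x² − 36| = |x + 6|·|x - 6|.
Impose delta ≤ 1 so that |x| < 7; then |x - 6| ≤ 13.
Hence |x² − 36| ≤ 13|x + 6|, which is < eps once |x + 6| < eps/13.
Take delta = min(1, eps/13). If 0 < |x + 6| < delta then both bounds hold and |x² − 36| ≤ 13|x + 6| < 13·(eps/13) = eps.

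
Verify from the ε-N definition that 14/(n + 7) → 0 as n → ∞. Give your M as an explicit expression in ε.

M = 14/ε

Fix ε > 0. For n ≥ 1, |14/(n + 7) − 0| = 14/(n + 7) ≤ 14/n.
We need 14/n < ε, i.e. n > 14/ε.
Take M = 14/ε. If n > M then |14/(n + 7)| ≤ 14/n < ε.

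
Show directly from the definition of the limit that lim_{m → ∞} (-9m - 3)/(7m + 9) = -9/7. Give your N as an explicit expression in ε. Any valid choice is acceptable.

N = (60/49)/ε

Let ε > 0 be given. For m ≥ 1, |(-9m - 3)/(7m + 9) + 9/7| = |60|/(7(7m + 9)) = 60/(7(7m + 9)).
Since 7m + 9 ≥ 7m for m ≥ 1, this is ≤ 60/(7·7m) = (60/49)/m.
So |(-9m - 3)/(7m + 9) + 9/7| < ε whenever m > (60/49)/ε.
Take N = (60/49)/ε. If m > N then |(-9m - 3)/(7m + 9) + 9/7| ≤ (60/49)/m < ε.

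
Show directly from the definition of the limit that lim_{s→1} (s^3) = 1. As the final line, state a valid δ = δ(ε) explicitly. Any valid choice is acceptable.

δ = min(1, ε/7)

Suppose ε > 0. We seek δ > 0 with 0 < |s − 1| < δ ⇒ |s^3 − 1| < ε.
Factor: s^3 − 1 = (s − 1)(s^2 + s + 1), so |s^3 − 1| = |s − 1|·|s^2 + s + 1|.
Restrict δ ≤ 1. Then |s − 1| < 1 gives |s| < 2, so by the triangle inequality |s^2 + s + 1| ≤ 2^2 + 2 + 1 = 7.
Hence |s^3 − 1| ≤ 7|s − 1|, which is < ε once |s − 1| < ε/7.
Take δ = min(1, ε/7). If 0 < |s − 1| < δ then both bounds hold and |s^3 − 1| ≤ 7|s − 1| < 7·(ε/7) = ε.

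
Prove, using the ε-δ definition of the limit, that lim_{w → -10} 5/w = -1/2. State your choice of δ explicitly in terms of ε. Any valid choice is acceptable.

Fix ε > 0. We seek δ > 0 such that 0 < |w + 10| < δ implies |5/w + 1/2| < ε.
|5/w + 1/2| = 5·|-10 − w|/(10·|w|) = 5|w + 10|/(10|w|).
Require δ ≤ 5 so that |w| > 10 − 5 = 5, hence 10|w| > 50.
Then |5/w + 1/2| < 5|w + 10|/50, which is < ε when |w + 10| < 10ε.
Take δ = min(5, 10ε). Then 0 < |w + 10| < δ gives both |w + 10| < 5 and |w + 10| < 10ε, so |5/w + 1/2| < ε.

δ = min(5, 10ε)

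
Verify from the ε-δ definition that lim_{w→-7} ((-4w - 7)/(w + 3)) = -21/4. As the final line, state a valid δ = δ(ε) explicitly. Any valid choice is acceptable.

Let ε > 0 be given. We want δ > 0 with 0 < |w + 7| < δ ⇒ |(-4w - 7)/(w + 3) + 21/4| < ε.
Combining over a common denominator, (-4w - 7)/(w + 3) + 21/4 = [(-4w - 7)·(-4) − 21·(w + 3)] / [(-4)·(w + 3)] = -5(w + 7) / ((-4)(w + 3)).
So |(-4w - 7)/(w + 3) + 21/4| = 5|w + 7| / (4·|w + 3|).
Restrict δ ≤ 2. Then |w + 7| < 2 gives |w + 3| = |(w + 7) + (-4)| ≥ 4 − 2 = 2.
Hence |(-4w - 7)/(w + 3) + 21/4| < 5|w + 7|/(4·2) = (5/8)|w + 7|, which is < ε once |w + 7| < (8/5)ε.
Take δ = min(2, (8/5)ε). Then 0 < |w + 7| < δ forces both bounds, so |(-4w - 7)/(w + 3) + 21/4| < ε.

δ = min(2, (8/5)ε)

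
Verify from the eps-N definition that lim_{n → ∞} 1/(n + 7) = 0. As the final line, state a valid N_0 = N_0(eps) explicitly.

Fix eps > 0. For n ≥ 1, |1/(n + 7) − 0| = 1/(n + 7) ≤ 1/n.
We need 1/n < eps, i.e. n > 1/eps.
Take N_0 = 1/eps. If n > N_0 then |1/(n + 7)| ≤ 1/n < eps.

N_0 = 1/eps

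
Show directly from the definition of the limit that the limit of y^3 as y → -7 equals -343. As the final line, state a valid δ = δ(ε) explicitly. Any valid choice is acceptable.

Let ε > 0. We seek δ > 0 with 0 < |y + 7| < δ ⇒ |y^3 + 343| < ε.
Factor: y^3 + 343 = (y + 7)(y^2 - 7y + 49), so |y^3 + 343| = |y + 7|·|y^2 - 7y + 49|.
Restrict δ ≤ 1. Then |y + 7| < 1 gives |y| < 8, so by the triangle inequality |y^2 - 7y + 49| ≤ 8^2 + 7·8 + 49 = 169.
Hence |y^3 + 343| ≤ 169|y + 7|, which is < ε once |y + 7| < ε/169.
Take δ = min(1, ε/169). If 0 < |y + 7| < δ then both bounds hold and |y^3 + 343| ≤ 169|y + 7| < 169·(ε/169) = ε.

δ = min(1, ε/169)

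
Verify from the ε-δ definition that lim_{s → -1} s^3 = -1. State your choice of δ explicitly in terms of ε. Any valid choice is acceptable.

δ = min(2, ε/13)

Fix ε > 0. We seek δ > 0 with 0 < |s + 1| < δ ⇒ |s^3 + 1| < ε.
Factor: s^3 + 1 = (s + 1)(s^2 - s + 1), so |s^3 + 1| = |s + 1|·|s^2 - s + 1|.
Restrict δ ≤ 2. Then |s + 1| < 2 gives |s| < 3, so by the triangle inequality |s^2 - s + 1| ≤ 3^2 + 3 + 1 = 13.
Hence |s^3 + 1| ≤ 13|s + 1|, which is < ε once |s + 1| < ε/13.
Take δ = min(2, ε/13). If 0 < |s + 1| < δ then both bounds hold and |s^3 + 1| ≤ 13|s + 1| < 13·(ε/13) = ε.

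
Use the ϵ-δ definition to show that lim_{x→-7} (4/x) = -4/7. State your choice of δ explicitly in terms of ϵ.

δ = min(7/2, (49/8)ϵ)

Suppose ϵ > 0. We seek δ > 0 such that 0 < |x + 7| < δ implies |4/x + 4/7| < ϵ.
|4/x + 4/7| = 4·|-7 − x|/(7·|x|) = 4|x + 7|/(7|x|).
Require δ ≤ 7/2 so that |x| > 7 − 7/2 = 7/2, hence 7|x| > 49/2.
Then |4/x + 4/7| < 4|x + 7|/(49/2), which is < ϵ when |x + 7| < (49/8)ϵ.
Take δ = min(7/2, (49/8)ϵ). Then 0 < |x + 7| < δ gives both |x + 7| < 7/2 and |x + 7| < (49/8)ϵ, so |4/x + 4/7| < ϵ.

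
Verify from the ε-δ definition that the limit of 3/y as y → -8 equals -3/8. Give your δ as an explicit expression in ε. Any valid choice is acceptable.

Fix ε > 0. We seek δ > 0 such that 0 < |y + 8| < δ implies |3/y + 3/8| < ε.
|3/y + 3/8| = 3·|-8 − y|/(8·|y|) = 3|y + 8|/(8|y|).
Require δ ≤ 4 so that |y| > 8 − 4 = 4, hence 8|y| > 32.
Then |3/y + 3/8| < 3|y + 8|/32, which is < ε when |y + 8| < (32/3)ε.
Take δ = min(4, (32/3)ε). Then 0 < |y + 8| < δ gives both |y + 8| < 4 and |y + 8| < (32/3)ε, so |3/y + 3/8| < ε.

δ = min(4, (32/3)ε)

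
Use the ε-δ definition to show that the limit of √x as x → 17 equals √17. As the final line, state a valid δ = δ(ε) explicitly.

Let ε > 0 be given. We want δ > 0 such that 0 < |x − 17| < δ implies |√x − √17| < ε.
Rationalise: √x − √17 = (x − 17)/(√x + √17), so |√x − √17| = |x − 17|/(√x + √17).
Restrict δ ≤ 17 so that |x − 17| < 17 forces x > 0, and then √x + √17 > √17.
Hence |√x − √17| < |x − 17|/√17, which is < ε once |x − 17| < √17·ε.
Take δ = min(17, √17·ε). If 0 < |x − 17| < δ then x > 0 and |√x − √17| < |x − 17|/√17 < ε.

δ = min(17, √17·ε)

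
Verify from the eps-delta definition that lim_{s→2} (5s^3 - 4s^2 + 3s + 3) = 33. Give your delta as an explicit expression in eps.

Let eps > 0. We want delta > 0 such that 0 < |s − 2| < delta implies |(5s^3 - 4s^2 + 3s + 3) − 33| < eps.
(5s^3 - 4s^2 + 3s + 3) − 33 = 5s^3 - 4s^2 + 3s - 30 = (s − 2)(5s^2 + 6s + 15).
So |(5s^3 - 4s^2 + 3s + 3) − 33| = |s − 2|·|5s^2 + 6s + 15|.
Require delta ≤ 1. Then |s − 2| < 1 gives |s| < 3, and by the triangle inequality |5s^2 + 6s + 15| ≤ 5·3^2 + 6·3 + 15 = 78.
Hence |(5s^3 - 4s^2 + 3s + 3) − 33| ≤ 78|s − 2| < eps provided |s − 2| < eps/78.
Choosing delta = min(1, eps/78) ensures both conditions, hence |(5s^3 - 4s^2 + 3s + 3) − 33| < eps.

delta = min(1, eps/78)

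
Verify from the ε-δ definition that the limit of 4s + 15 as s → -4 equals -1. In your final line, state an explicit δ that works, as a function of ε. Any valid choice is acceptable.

δ = ε/4

Fix ε > 0. We need δ > 0 so that 0 < |s + 4| < δ implies |(4s + 15) + 1| < ε.
Since (4s + 15) + 1 = 4(s + 4), we have |(4s + 15) + 1| = 4|s + 4|.
Thus it suffices that |s + 4| < ε/4.
Take δ = ε/4. If 0 < |s + 4| < δ then |(4s + 15) + 1| = 4|s + 4| < 4·(ε/4) = ε.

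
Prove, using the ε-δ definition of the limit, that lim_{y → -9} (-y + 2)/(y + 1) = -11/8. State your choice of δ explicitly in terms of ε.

δ = min(4, (32/3)ε)

Let ε > 0. We want δ > 0 with 0 < |y + 9| < δ ⇒ |(-y + 2)/(y + 1) + 11/8| < ε.
Combining over a common denominator, (-y + 2)/(y + 1) + 11/8 = [(-y + 2)·(-8) − 11·(y + 1)] / [(-8)·(y + 1)] = -3(y + 9) / ((-8)(y + 1)).
So |(-y + 2)/(y + 1) + 11/8| = 3|y + 9| / (8·|y + 1|).
Restrict δ ≤ 4. Then |y + 9| < 4 gives |y + 1| = |(y + 9) + (-8)| ≥ 8 − 4 = 4.
Hence |(-y + 2)/(y + 1) + 11/8| < 3|y + 9|/(8·4) = (3/32)|y + 9|, which is < ε once |y + 9| < (32/3)ε.
Take δ = min(4, (32/3)ε). Then 0 < |y + 9| < δ forces both bounds, so |(-y + 2)/(y + 1) + 11/8| < ε.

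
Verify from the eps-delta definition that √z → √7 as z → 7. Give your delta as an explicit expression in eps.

delta = min(7, √7·eps)

Let eps > 0 be given. We want delta > 0 such that 0 < |z − 7| < delta implies |√z − √7| < eps.
Multiplying by the conjugate, |√z − √7| = |z − 7|/(√z + √7).
Restrict delta ≤ 7 so that |z − 7| < 7 forces z > 0, and then √z + √7 > √7.
Hence |√z − √7| < |z − 7|/√7, which is < eps once |z − 7| < √7·eps.
Take delta = min(7, √7·eps). If 0 < |z − 7| < delta then z > 0 and |√z − √7| < |z − 7|/√7 < eps.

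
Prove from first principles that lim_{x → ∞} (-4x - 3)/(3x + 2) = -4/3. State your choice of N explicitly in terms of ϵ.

Let ϵ > 0 be given. We seek N > 0 such that x > N implies |(-4x - 3)/(3x + 2) + 4/3| < ϵ.
(-4x - 3)/(3x + 2) + 4/3 = (3(-4x - 3) − (-4)(3x + 2)) / (3(3x + 2)) = -1/(3(3x + 2)).
For x > 0 we have 3x + 2 > 3x, so |(-4x - 3)/(3x + 2) + 4/3| = 1/(3(3x + 2)) < 1/(3·3x) = (1/9)/x.
Thus |(-4x - 3)/(3x + 2) + 4/3| < ϵ whenever x > (1/9)/ϵ.
Take N = (1/9)/ϵ. If x > N then |(-4x - 3)/(3x + 2) + 4/3| < (1/9)/x < ϵ.

N = (1/9)/ϵ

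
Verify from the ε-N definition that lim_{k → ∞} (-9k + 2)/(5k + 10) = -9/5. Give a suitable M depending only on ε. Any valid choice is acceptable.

Let ε > 0 be given. For k ≥ 1, |(-9k + 2)/(5k + 10) + 9/5| = |100|/(5(5k + 10)) = 100/(5(5k + 10)).
Since 5k + 10 ≥ 5k for k ≥ 1, this is ≤ 100/(5·5k) = 4/k.
So |(-9k + 2)/(5k + 10) + 9/5| < ε whenever k > 4/ε.
Take M = 4/ε. If k > M then |(-9k + 2)/(5k + 10) + 9/5| ≤ 4/k < ε.

M = 4/ε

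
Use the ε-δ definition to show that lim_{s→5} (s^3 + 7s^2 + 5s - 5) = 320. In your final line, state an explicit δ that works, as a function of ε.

δ = min(1, ε/173)

Let ε > 0 be given. We want δ > 0 such that 0 < |s − 5| < δ implies |(s^3 + 7s^2 + 5s - 5) − 320| < ε.
(s^3 + 7s^2 + 5s - 5) − 320 = s^3 + 7s^2 + 5s - 325 = (s − 5)(s^2 + 12s + 65).
So |(s^3 + 7s^2 + 5s - 5) − 320| = |s − 5|·|s^2 + 12s + 65|.
Require δ ≤ 1. Then |s − 5| < 1 gives |s| < 6, and by the triangle inequality |s^2 + 12s + 65| ≤ 6^2 + 12·6 + 65 = 173.
Hence |(s^3 + 7s^2 + 5s - 5) − 320| ≤ 173|s − 5| < ε provided |s − 5| < ε/173.
Choosing δ = min(1, ε/173) ensures both conditions, hence |(s^3 + 7s^2 + 5s - 5) − 320| < ε.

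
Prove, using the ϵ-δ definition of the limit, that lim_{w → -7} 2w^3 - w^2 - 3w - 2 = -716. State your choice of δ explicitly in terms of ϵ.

δ = min(1, ϵ/350)

Let ϵ > 0 be given. We want δ > 0 such that 0 < |w + 7| < δ implies |(2w^3 - w^2 - 3w - 2) + 716| < ϵ.
(2w^3 - w^2 - 3w - 2) + 716 = 2w^3 - w^2 - 3w + 714 = (w + 7)(2w^2 - 15w + 102).
So |(2w^3 - w^2 - 3w - 2) + 716| = |w + 7|·|2w^2 - 15w + 102|.
Require δ ≤ 1. Then |w + 7| < 1 gives |w| < 8, and by the triangle inequality |2w^2 - 15w + 102| ≤ 2·8^2 + 15·8 + 102 = 350.
Hence |(2w^3 - w^2 - 3w - 2) + 716| ≤ 350|w + 7| < ϵ provided |w + 7| < ϵ/350.
Choosing δ = min(1, ϵ/350) ensures both conditions, hence |(2w^3 - w^2 - 3w - 2) + 716| < ϵ.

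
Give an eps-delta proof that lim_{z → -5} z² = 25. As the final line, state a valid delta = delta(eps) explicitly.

Fix eps > 0. We seek delta > 0 with 0 < |z + 5| < delta ⇒ |z² − 25| < eps.
Factor: z² − 25 = (z + 5)(z - 5), so |z² − 25| = |z + 5|·|z - 5|.
Impose delta ≤ 1 so that |z| < 6; then |z - 5| ≤ 11.
Hence |z² − 25| ≤ 11|z + 5|, which is < eps once |z + 5| < eps/11.
Take delta = min(1, eps/11). If 0 < |z + 5| < delta then both bounds hold and |z² − 25| ≤ 11|z + 5| < 11·(eps/11) = eps.

delta = min(1, eps/11)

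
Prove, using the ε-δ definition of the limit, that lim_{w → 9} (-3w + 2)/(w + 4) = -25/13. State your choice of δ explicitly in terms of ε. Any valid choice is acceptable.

Suppose ε > 0. We want δ > 0 with 0 < |w − 9| < δ ⇒ |(-3w + 2)/(w + 4) + 25/13| < ε.
Combining over a common denominator, (-3w + 2)/(w + 4) + 25/13 = [(-3w + 2)·13 − (-25)·(w + 4)] / [13·(w + 4)] = -14(w − 9) / (13(w + 4)).
So |(-3w + 2)/(w + 4) + 25/13| = 14|w − 9| / (13·|w + 4|).
Restrict δ ≤ 13/2. Then |w − 9| < 13/2 gives |w + 4| = |(w − 9) + 13| ≥ 13 − 13/2 = 13/2.
Hence |(-3w + 2)/(w + 4) + 25/13| < 14|w − 9|/(13·(13/2)) = (28/169)|w − 9|, which is < ε once |w − 9| < (169/28)ε.
Take δ = min(13/2, (169/28)ε). Then 0 < |w − 9| < δ forces both bounds, so |(-3w + 2)/(w + 4) + 25/13| < ε.

δ = min(13/2, (169/28)ε)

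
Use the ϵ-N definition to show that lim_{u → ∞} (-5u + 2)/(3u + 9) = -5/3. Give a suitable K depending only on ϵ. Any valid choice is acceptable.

Let ϵ > 0 be given. We seek K > 0 such that u > K implies |(-5u + 2)/(3u + 9) + 5/3| < ϵ.
(-5u + 2)/(3u + 9) + 5/3 = (3(-5u + 2) − (-5)(3u + 9)) / (3(3u + 9)) = 51/(3(3u + 9)).
For u > 0 we have 3u + 9 > 3u, so |(-5u + 2)/(3u + 9) + 5/3| = 51/(3(3u + 9)) < 51/(3·3u) = (17/3)/u.
Thus |(-5u + 2)/(3u + 9) + 5/3| < ϵ whenever u > (17/3)/ϵ.
Take K = (17/3)/ϵ. If u > K then |(-5u + 2)/(3u + 9) + 5/3| < (17/3)/u < ϵ.

K = (17/3)/ϵ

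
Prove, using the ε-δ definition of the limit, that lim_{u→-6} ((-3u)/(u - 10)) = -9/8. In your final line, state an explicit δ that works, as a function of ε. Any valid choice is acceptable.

Fix ε > 0. We want δ > 0 with 0 < |u + 6| < δ ⇒ |(-3u)/(u - 10) + 9/8| < ε.
Combining over a common denominator, (-3u)/(u - 10) + 9/8 = [(-3u)·(-16) − 18·(u - 10)] / [(-16)·(u - 10)] = 30(u + 6) / ((-16)(u - 10)).
So |(-3u)/(u - 10) + 9/8| = 30|u + 6| / (16·|u − 10|).
Restrict δ ≤ 8. Then |u + 6| < 8 gives |u − 10| = |(u + 6) + (-16)| ≥ 16 − 8 = 8.
Hence |(-3u)/(u - 10) + 9/8| < 30|u + 6|/(16·8) = (15/64)|u + 6|, which is < ε once |u + 6| < (64/15)ε.
Take δ = min(8, (64/15)ε). Then 0 < |u + 6| < δ forces both bounds, so |(-3u)/(u - 10) + 9/8| < ε.

δ = min(8, (64/15)ε)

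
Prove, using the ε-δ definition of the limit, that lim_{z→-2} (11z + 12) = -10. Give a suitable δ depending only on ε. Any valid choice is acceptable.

δ = ε/11

Fix ε > 0. We need δ > 0 so that 0 < |z + 2| < δ implies |(11z + 12) + 10| < ε.
Since (11z + 12) + 10 = 11(z + 2), we have |(11z + 12) + 10| = 11|z + 2|.
So 11|z + 2| < ε exactly when |z + 2| < ε/11.
Take δ = ε/11. If 0 < |z + 2| < δ then |(11z + 12) + 10| = 11|z + 2| < 11·(ε/11) = ε.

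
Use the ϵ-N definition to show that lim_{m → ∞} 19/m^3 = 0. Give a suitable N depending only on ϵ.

N = (19/ϵ)^{1/3}

Fix ϵ > 0. For m ≥ 1, |19/m^3 − 0| = 19/m^3.
19/m^3 < ϵ ⇔ m^3 > 19/ϵ ⇔ m > (19/ϵ)^{1/3}.
Take N = (19/ϵ)^{1/3}. Then m > N implies 19/m^3 < ϵ.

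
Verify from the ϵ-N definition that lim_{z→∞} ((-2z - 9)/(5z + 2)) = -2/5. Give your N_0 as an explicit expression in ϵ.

Suppose ϵ > 0. We seek N_0 > 0 such that z > N_0 implies |(-2z - 9)/(5z + 2) + 2/5| < ϵ.
(-2z - 9)/(5z + 2) + 2/5 = (5(-2z - 9) − (-2)(5z + 2)) / (5(5z + 2)) = -41/(5(5z + 2)).
For z > 0 we have 5z + 2 > 5z, so |(-2z - 9)/(5z + 2) + 2/5| = 41/(5(5z + 2)) < 41/(5·5z) = (41/25)/z.
Thus |(-2z - 9)/(5z + 2) + 2/5| < ϵ whenever z > (41/25)/ϵ.
Take N_0 = (41/25)/ϵ. If z > N_0 then |(-2z - 9)/(5z + 2) + 2/5| < (41/25)/z < ϵ.

N_0 = (41/25)/ϵ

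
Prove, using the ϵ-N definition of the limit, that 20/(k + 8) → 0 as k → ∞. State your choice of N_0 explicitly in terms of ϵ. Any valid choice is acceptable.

Let ϵ > 0 be given. For k ≥ 1, |20/(k + 8) − 0| = 20/(k + 8) ≤ 20/k.
We need 20/k < ϵ, i.e. k > 20/ϵ.
Take N_0 = 20/ϵ. If k > N_0 then |20/(k + 8)| ≤ 20/k < ϵ.

N_0 = 20/ϵ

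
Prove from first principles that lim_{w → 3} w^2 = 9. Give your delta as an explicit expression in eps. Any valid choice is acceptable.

delta = min(2, eps/8)

Suppose eps > 0. We seek delta > 0 with 0 < |w − 3| < delta ⇒ |w^2 − 9| < eps.
Factor: w^2 − 9 = (w − 3)(w + 3), so |w^2 − 9| = |w − 3|·|w + 3|.
Impose delta ≤ 2 so that |w| < 5; then |w + 3| ≤ 8.
Hence |w^2 − 9| ≤ 8|w − 3|, which is < eps once |w − 3| < eps/8.
Take delta = min(2, eps/8). If 0 < |w − 3| < delta then both bounds hold and |w^2 − 9| ≤ 8|w − 3| < 8·(eps/8) = eps.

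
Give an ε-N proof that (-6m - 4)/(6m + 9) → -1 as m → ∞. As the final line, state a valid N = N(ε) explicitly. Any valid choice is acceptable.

Let ε > 0. For m ≥ 1, |(-6m - 4)/(6m + 9) + 1| = |30|/(6(6m + 9)) = 30/(6(6m + 9)).
Since 6m + 9 ≥ 6m for m ≥ 1, this is ≤ 30/(6·6m) = (5/6)/m.
So |(-6m - 4)/(6m + 9) + 1| < ε whenever m > (5/6)/ε.
Take N = (5/6)/ε. If m > N then |(-6m - 4)/(6m + 9) + 1| ≤ (5/6)/m < ε.

N = (5/6)/ε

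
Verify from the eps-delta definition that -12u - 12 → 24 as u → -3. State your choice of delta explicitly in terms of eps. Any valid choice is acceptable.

delta = eps/12

Suppose eps > 0. We need delta > 0 so that 0 < |u + 3| < delta implies |(-12u - 12) − 24| < eps.
|(-12u - 12) − 24| = |-12u - 36| = 12|u + 3|.
So 12|u + 3| < eps exactly when |u + 3| < eps/12.
Choosing delta = eps/12 gives |(-12u - 12) − 24| = 12|u + 3| < eps whenever |u + 3| < delta.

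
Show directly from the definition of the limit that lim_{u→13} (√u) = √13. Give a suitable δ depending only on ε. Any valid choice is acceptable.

Let ε > 0. We want δ > 0 such that 0 < |u − 13| < δ implies |√u − √13| < ε.
Rationalise: √u − √13 = (u − 13)/(√u + √13), so |√u − √13| = |u − 13|/(√u + √13).
Restrict δ ≤ 13 so that |u − 13| < 13 forces u > 0, and then √u + √13 > √13.
Hence |√u − √13| < |u − 13|/√13, which is < ε once |u − 13| < √13·ε.
Take δ = min(13, √13·ε). If 0 < |u − 13| < δ then u > 0 and |√u − √13| < |u − 13|/√13 < ε.

δ = min(13, √13·ε)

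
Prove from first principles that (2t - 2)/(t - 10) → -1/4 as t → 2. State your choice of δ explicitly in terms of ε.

Let ε > 0. We want δ > 0 with 0 < |t − 2| < δ ⇒ |(2t - 2)/(t - 10) + 1/4| < ε.
Combining over a common denominator, (2t - 2)/(t - 10) + 1/4 = [(2t - 2)·(-8) − 2·(t - 10)] / [(-8)·(t - 10)] = -18(t − 2) / ((-8)(t - 10)).
So |(2t - 2)/(t - 10) + 1/4| = 18|t − 2| / (8·|t − 10|).
Restrict δ ≤ 4. Then |t − 2| < 4 gives |t − 10| = |(t − 2) + (-8)| ≥ 8 − 4 = 4.
Hence |(2t - 2)/(t - 10) + 1/4| < 18|t − 2|/(8·4) = (9/16)|t − 2|, which is < ε once |t − 2| < (16/9)ε.
Take δ = min(4, (16/9)ε). Then 0 < |t − 2| < δ forces both bounds, so |(2t - 2)/(t - 10) + 1/4| < ε.

δ = min(4, (16/9)ε)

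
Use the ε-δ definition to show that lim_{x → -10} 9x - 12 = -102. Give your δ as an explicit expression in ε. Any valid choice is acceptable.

δ = ε/9

Fix ε > 0. We need δ > 0 so that 0 < |x + 10| < δ implies |(9x - 12) + 102| < ε.
Since (9x - 12) + 102 = 9(x + 10), we have |(9x - 12) + 102| = 9|x + 10|.
Thus it suffices that |x + 10| < ε/9.
Choosing δ = ε/9 gives |(9x - 12) + 102| = 9|x + 10| < ε whenever |x + 10| < δ.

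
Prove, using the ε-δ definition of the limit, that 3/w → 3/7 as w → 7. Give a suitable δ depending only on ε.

δ = min(7/2, (49/6)ε)

Fix ε > 0. We seek δ > 0 such that 0 < |w − 7| < δ implies |3/w − (3/7)| < ε.
|3/w − (3/7)| = 3·|7 − w|/(7·|w|) = 3|w − 7|/(7|w|).
Require δ ≤ 7/2 so that |w| > 7 − 7/2 = 7/2, hence 7|w| > 49/2.
Then |3/w − (3/7)| < 3|w − 7|/(49/2), which is < ε when |w − 7| < (49/6)ε.
Take δ = min(7/2, (49/6)ε). Then 0 < |w − 7| < δ gives both |w − 7| < 7/2 and |w − 7| < (49/6)ε, so |3/w − (3/7)| < ε.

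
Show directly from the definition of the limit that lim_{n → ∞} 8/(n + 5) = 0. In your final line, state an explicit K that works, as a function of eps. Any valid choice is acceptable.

Let eps > 0 be given. For n ≥ 1, |8/(n + 5) − 0| = 8/(n + 5) ≤ 8/n.
We need 8/n < eps, i.e. n > 8/eps.
Take K = 8/eps. If n > K then |8/(n + 5)| ≤ 8/n < eps.

K = 8/eps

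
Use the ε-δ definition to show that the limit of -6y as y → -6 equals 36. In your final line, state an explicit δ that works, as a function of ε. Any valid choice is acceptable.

δ = ε/6

Fix ε > 0. We need δ > 0 so that 0 < |y + 6| < δ implies |(-6y) − 36| < ε.
Since (-6y) − 36 = -6(y + 6), we have |(-6y) − 36| = 6|y + 6|.
Thus it suffices that |y + 6| < ε/6.
Take δ = ε/6. If 0 < |y + 6| < δ then |(-6y) − 36| = 6|y + 6| < 6·(ε/6) = ε.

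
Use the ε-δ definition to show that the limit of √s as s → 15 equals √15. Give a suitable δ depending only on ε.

δ = min(15, √15·ε)

Let ε > 0 be given. We want δ > 0 such that 0 < |s − 15| < δ implies |√s − √15| < ε.
Rationalise: √s − √15 = (s − 15)/(√s + √15), so |√s − √15| = |s − 15|/(√s + √15).
Restrict δ ≤ 15 so that |s − 15| < 15 forces s > 0, and then √s + √15 > √15.
Hence |√s − √15| < |s − 15|/√15, which is < ε once |s − 15| < √15·ε.
Take δ = min(15, √15·ε). If 0 < |s − 15| < δ then s > 0 and |√s − √15| < |s − 15|/√15 < ε.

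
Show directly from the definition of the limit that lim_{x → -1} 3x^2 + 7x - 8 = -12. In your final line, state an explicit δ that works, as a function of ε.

Let ε > 0 be given. We want δ > 0 such that 0 < |x + 1| < δ implies |(3x^2 + 7x - 8) + 12| < ε.
(3x^2 + 7x - 8) + 12 = 3x^2 + 7x + 4 = (x + 1)(3x + 4).
So |(3x^2 + 7x - 8) + 12| = |x + 1|·|3x + 4|.
Assume first that |x + 1| < 1, so |x| < 2. Then |3x + 4| ≤ 3·2 + 4 = 10.
Hence |(3x^2 + 7x - 8) + 12| ≤ 10|x + 1| < ε provided |x + 1| < ε/10.
Choosing δ = min(1, ε/10) ensures both conditions, hence |(3x^2 + 7x - 8) + 12| < ε.

δ = min(1, ε/10)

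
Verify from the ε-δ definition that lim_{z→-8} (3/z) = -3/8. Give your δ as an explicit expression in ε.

Fix ε > 0. We seek δ > 0 such that 0 < |z + 8| < δ implies |3/z + 3/8| < ε.
|3/z + 3/8| = 3·|-8 − z|/(8·|z|) = 3|z + 8|/(8|z|).
Require δ ≤ 4 so that |z| > 8 − 4 = 4, hence 8|z| > 32.
Then |3/z + 3/8| < 3|z + 8|/32, which is < ε when |z + 8| < (32/3)ε.
Take δ = min(4, (32/3)ε). Then 0 < |z + 8| < δ gives both |z + 8| < 4 and |z + 8| < (32/3)ε, so |3/z + 3/8| < ε.

δ = min(4, (32/3)ε)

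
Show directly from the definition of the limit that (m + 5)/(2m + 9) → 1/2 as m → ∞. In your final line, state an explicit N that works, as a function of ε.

N = (1/4)/ε

Fix ε > 0. For m ≥ 1, |(m + 5)/(2m + 9) − (1/2)| = |1|/(2(2m + 9)) = 1/(2(2m + 9)).
Since 2m + 9 ≥ 2m for m ≥ 1, this is ≤ 1/(2·2m) = (1/4)/m.
So |(m + 5)/(2m + 9) − (1/2)| < ε whenever m > (1/4)/ε.
Take N = (1/4)/ε. If m > N then |(m + 5)/(2m + 9) − (1/2)| ≤ (1/4)/m < ε.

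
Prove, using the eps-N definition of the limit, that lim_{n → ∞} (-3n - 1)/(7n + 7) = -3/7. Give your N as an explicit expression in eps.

Fix eps > 0. For n ≥ 1, |(-3n - 1)/(7n + 7) + 3/7| = |14|/(7(7n + 7)) = 14/(7(7n + 7)).
Since 7n + 7 ≥ 7n for n ≥ 1, this is ≤ 14/(7·7n) = (2/7)/n.
So |(-3n - 1)/(7n + 7) + 3/7| < eps whenever n > (2/7)/eps.
Take N = (2/7)/eps. If n > N then |(-3n - 1)/(7n + 7) + 3/7| ≤ (2/7)/n < eps.

N = (2/7)/eps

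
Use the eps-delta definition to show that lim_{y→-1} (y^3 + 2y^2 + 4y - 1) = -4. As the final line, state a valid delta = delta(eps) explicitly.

Fix eps > 0. We want delta > 0 such that 0 < |y + 1| < delta implies |(y^3 + 2y^2 + 4y - 1) + 4| < eps.
(y^3 + 2y^2 + 4y - 1) + 4 = y^3 + 2y^2 + 4y + 3 = (y + 1)(y^2 + y + 3).
So |(y^3 + 2y^2 + 4y - 1) + 4| = |y + 1|·|y^2 + y + 3|.
Require delta ≤ 2. Then |y + 1| < 2 gives |y| < 3, and by the triangle inequality |y^2 + y + 3| ≤ 3^2 + 3 + 3 = 15.
Hence |(y^3 + 2y^2 + 4y - 1) + 4| ≤ 15|y + 1| < eps provided |y + 1| < eps/15.
Choosing delta = min(2, eps/15) ensures both conditions, hence |(y^3 + 2y^2 + 4y - 1) + 4| < eps.

delta = min(2, eps/15)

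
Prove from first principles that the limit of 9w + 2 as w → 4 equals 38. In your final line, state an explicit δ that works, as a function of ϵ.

δ = ϵ/9

Suppose ϵ > 0. We need δ > 0 so that 0 < |w − 4| < δ implies |(9w + 2) − 38| < ϵ.
|(9w + 2) − 38| = |9w - 36| = 9|w − 4|.
So 9|w − 4| < ϵ exactly when |w − 4| < ϵ/9.
Choosing δ = ϵ/9 gives |(9w + 2) − 38| = 9|w − 4| < ϵ whenever |w − 4| < δ.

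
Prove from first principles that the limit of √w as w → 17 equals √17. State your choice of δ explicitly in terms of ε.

δ = min(17, √17·ε)

Suppose ε > 0. We want δ > 0 such that 0 < |w − 17| < δ implies |√w − √17| < ε.
Rationalise: √w − √17 = (w − 17)/(√w + √17), so |√w − √17| = |w − 17|/(√w + √17).
Restrict δ ≤ 17 so that |w − 17| < 17 forces w > 0, and then √w + √17 > √17.
Hence |√w − √17| < |w − 17|/√17, which is < ε once |w − 17| < √17·ε.
Take δ = min(17, √17·ε). If 0 < |w − 17| < δ then w > 0 and |√w − √17| < |w − 17|/√17 < ε.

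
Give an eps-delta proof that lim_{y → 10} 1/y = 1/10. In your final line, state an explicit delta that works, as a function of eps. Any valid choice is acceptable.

delta = min(5, 50eps)

Let eps > 0 be given. We seek delta > 0 such that 0 < |y − 10| < delta implies |1/y − (1/10)| < eps.
|1/y − (1/10)| = |10 − y|/(10·|y|) = |y − 10|/(10|y|).
Restrict delta ≤ 5. Then |y − 10| < 5 gives |y| > 5, so 10|y| > 50.
Then |1/y − (1/10)| < |y − 10|/50, which is < eps when |y − 10| < 50eps.
Take delta = min(5, 50eps). Then 0 < |y − 10| < delta gives both |y − 10| < 5 and |y − 10| < 50eps, so |1/y − (1/10)| < eps.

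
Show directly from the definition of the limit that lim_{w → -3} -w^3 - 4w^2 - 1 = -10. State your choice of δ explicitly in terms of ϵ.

δ = min(1, ϵ/23)

Suppose ϵ > 0. We want δ > 0 such that 0 < |w + 3| < δ implies |(-w^3 - 4w^2 - 1) + 10| < ϵ.
(-w^3 - 4w^2 - 1) + 10 = -w^3 - 4w^2 + 9 = (w + 3)(-w^2 - w + 3).
So |(-w^3 - 4w^2 - 1) + 10| = |w + 3|·|-w^2 - w + 3|.
Require δ ≤ 1. Then |w + 3| < 1 gives |w| < 4, and by the triangle inequality |-w^2 - w + 3| ≤ 4^2 + 4 + 3 = 23.
Hence |(-w^3 - 4w^2 - 1) + 10| ≤ 23|w + 3| < ϵ provided |w + 3| < ϵ/23.
Take δ = min(1, ϵ/23). Then 0 < |w + 3| < δ gives both |w + 3| < 1 and |w + 3| < ϵ/23, so |(-w^3 - 4w^2 - 1) + 10| < ϵ.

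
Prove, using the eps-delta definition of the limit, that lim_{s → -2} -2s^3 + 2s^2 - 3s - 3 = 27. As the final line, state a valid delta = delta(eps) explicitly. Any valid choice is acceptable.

Let eps > 0 be given. We want delta > 0 such that 0 < |s + 2| < delta implies |(-2s^3 + 2s^2 - 3s - 3) − 27| < eps.
(-2s^3 + 2s^2 - 3s - 3) − 27 = -2s^3 + 2s^2 - 3s - 30 = (s + 2)(-2s^2 + 6s - 15).
So |(-2s^3 + 2s^2 - 3s - 3) − 27| = |s + 2|·|-2s^2 + 6s - 15|.
Assume first that |s + 2| < 1, so |s| < 3. Then |-2s^2 + 6s - 15| ≤ 2·3^2 + 6·3 + 15 = 51.
Hence |(-2s^3 + 2s^2 - 3s - 3) − 27| ≤ 51|s + 2| < eps provided |s + 2| < eps/51.
Choosing delta = min(1, eps/51) ensures both conditions, hence |(-2s^3 + 2s^2 - 3s - 3) − 27| < eps.

delta = min(1, eps/51)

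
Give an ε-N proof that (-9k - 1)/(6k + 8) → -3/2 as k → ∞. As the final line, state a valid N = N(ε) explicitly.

Let ε > 0. For k ≥ 1, |(-9k - 1)/(6k + 8) + 3/2| = |66|/(6(6k + 8)) = 66/(6(6k + 8)).
Since 6k + 8 ≥ 6k for k ≥ 1, this is ≤ 66/(6·6k) = (11/6)/k.
So |(-9k - 1)/(6k + 8) + 3/2| < ε whenever k > (11/6)/ε.
Take N = (11/6)/ε. If k > N then |(-9k - 1)/(6k + 8) + 3/2| ≤ (11/6)/k < ε.

N = (11/6)/ε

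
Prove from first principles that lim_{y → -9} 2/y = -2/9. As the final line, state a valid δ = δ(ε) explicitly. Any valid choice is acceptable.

Suppose ε > 0. We seek δ > 0 such that 0 < |y + 9| < δ implies |2/y + 2/9| < ε.
|2/y + 2/9| = 2·|-9 − y|/(9·|y|) = 2|y + 9|/(9|y|).
Restrict δ ≤ 9/2. Then |y + 9| < 9/2 gives |y| > 9/2, so 9|y| > 81/2.
Then |2/y + 2/9| < 2|y + 9|/(81/2), which is < ε when |y + 9| < (81/4)ε.
Take δ = min(9/2, (81/4)ε). Then 0 < |y + 9| < δ gives both |y + 9| < 9/2 and |y + 9| < (81/4)ε, so |2/y + 2/9| < ε.

δ = min(9/2, (81/4)ε)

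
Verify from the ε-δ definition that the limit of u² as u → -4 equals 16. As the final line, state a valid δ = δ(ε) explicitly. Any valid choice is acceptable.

δ = min(1, ε/9)

Fix ε > 0. We seek δ > 0 with 0 < |u + 4| < δ ⇒ |u² − 16| < ε.
Factor: u² − 16 = (u + 4)(u - 4), so |u² − 16| = |u + 4|·|u - 4|.
Restrict δ ≤ 1. Then |u + 4| < 1 gives |u| < 5, so by the triangle inequality |u - 4| ≤ 5 + 4 = 9.
Hence |u² − 16| ≤ 9|u + 4|, which is < ε once |u + 4| < ε/9.
Take δ = min(1, ε/9). If 0 < |u + 4| < δ then both bounds hold and |u² − 16| ≤ 9|u + 4| < 9·(ε/9) = ε.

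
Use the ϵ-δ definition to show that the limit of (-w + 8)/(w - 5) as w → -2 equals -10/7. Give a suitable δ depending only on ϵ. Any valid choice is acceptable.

Let ϵ > 0. We want δ > 0 with 0 < |w + 2| < δ ⇒ |(-w + 8)/(w - 5) + 10/7| < ϵ.
Combining over a common denominator, (-w + 8)/(w - 5) + 10/7 = [(-w + 8)·(-7) − 10·(w - 5)] / [(-7)·(w - 5)] = -3(w + 2) / ((-7)(w - 5)).
So |(-w + 8)/(w - 5) + 10/7| = 3|w + 2| / (7·|w − 5|).
Require δ ≤ 7/2, so |w − 5| ≥ |-7| − |w + 2| > 7 − 7/2 = 7/2.
Hence |(-w + 8)/(w - 5) + 10/7| < 3|w + 2|/(7·(7/2)) = (6/49)|w + 2|, which is < ϵ once |w + 2| < (49/6)ϵ.
Take δ = min(7/2, (49/6)ϵ). Then 0 < |w + 2| < δ forces both bounds, so |(-w + 8)/(w - 5) + 10/7| < ϵ.

δ = min(7/2, (49/6)ϵ)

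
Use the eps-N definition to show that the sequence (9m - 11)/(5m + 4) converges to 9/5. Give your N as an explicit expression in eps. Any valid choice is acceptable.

N = (91/25)/eps

Let eps > 0 be given. For m ≥ 1, |(9m - 11)/(5m + 4) − (9/5)| = |-91|/(5(5m + 4)) = 91/(5(5m + 4)).
Since 5m + 4 ≥ 5m for m ≥ 1, this is ≤ 91/(5·5m) = (91/25)/m.
So |(9m - 11)/(5m + 4) − (9/5)| < eps whenever m > (91/25)/eps.
Take N = (91/25)/eps. If m > N then |(9m - 11)/(5m + 4) − (9/5)| ≤ (91/25)/m < eps.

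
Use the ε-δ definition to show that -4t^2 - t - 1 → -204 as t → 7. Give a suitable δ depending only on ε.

Suppose ε > 0. We want δ > 0 such that 0 < |t − 7| < δ implies |(-4t^2 - t - 1) + 204| < ε.
(-4t^2 - t - 1) + 204 = -4t^2 - t + 203 = (t − 7)(-4t - 29).
So |(-4t^2 - t - 1) + 204| = |t − 7|·|-4t - 29|.
Require δ ≤ 1. Then |t − 7| < 1 gives |t| < 8, and by the triangle inequality |-4t - 29| ≤ 4·8 + 29 = 61.
Hence |(-4t^2 - t - 1) + 204| ≤ 61|t − 7| < ε provided |t − 7| < ε/61.
Choosing δ = min(1, ε/61) ensures both conditions, hence |(-4t^2 - t - 1) + 204| < ε.

δ = min(1, ε/61)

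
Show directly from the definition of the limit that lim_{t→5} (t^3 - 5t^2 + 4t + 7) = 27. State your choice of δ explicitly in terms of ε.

Fix ε > 0. We want δ > 0 such that 0 < |t − 5| < δ implies |(t^3 - 5t^2 + 4t + 7) − 27| < ε.
(t^3 - 5t^2 + 4t + 7) − 27 = t^3 - 5t^2 + 4t - 20 = (t − 5)(t^2 + 4).
So |(t^3 - 5t^2 + 4t + 7) − 27| = |t − 5|·|t^2 + 4|.
Assume first that |t − 5| < 1, so |t| < 6. Then |t^2 + 4| ≤ 6^2 + 4 = 40.
Hence |(t^3 - 5t^2 + 4t + 7) − 27| ≤ 40|t − 5| < ε provided |t − 5| < ε/40.
Take δ = min(1, ε/40). Then 0 < |t − 5| < δ gives both |t − 5| < 1 and |t − 5| < ε/40, so |(t^3 - 5t^2 + 4t + 7) − 27| < ε.

δ = min(1, ε/40)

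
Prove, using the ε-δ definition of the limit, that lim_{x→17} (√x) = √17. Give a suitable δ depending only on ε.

δ = min(17, √17·ε)

Fix ε > 0. We want δ > 0 such that 0 < |x − 17| < δ implies |√x − √17| < ε.
Rationalise: √x − √17 = (x − 17)/(√x + √17), so |√x − √17| = |x − 17|/(√x + √17).
Restrict δ ≤ 17 so that |x − 17| < 17 forces x > 0, and then √x + √17 > √17.
Hence |√x − √17| < |x − 17|/√17, which is < ε once |x − 17| < √17·ε.
Take δ = min(17, √17·ε). If 0 < |x − 17| < δ then x > 0 and |√x − √17| < |x − 17|/√17 < ε.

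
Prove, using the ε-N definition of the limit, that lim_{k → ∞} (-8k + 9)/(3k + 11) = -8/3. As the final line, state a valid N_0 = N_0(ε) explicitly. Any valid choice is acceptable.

N_0 = (115/9)/ε

Let ε > 0. For k ≥ 1, |(-8k + 9)/(3k + 11) + 8/3| = |115|/(3(3k + 11)) = 115/(3(3k + 11)).
Since 3k + 11 ≥ 3k for k ≥ 1, this is ≤ 115/(3·3k) = (115/9)/k.
So |(-8k + 9)/(3k + 11) + 8/3| < ε whenever k > (115/9)/ε.
Take N_0 = (115/9)/ε. If k > N_0 then |(-8k + 9)/(3k + 11) + 8/3| ≤ (115/9)/k < ε.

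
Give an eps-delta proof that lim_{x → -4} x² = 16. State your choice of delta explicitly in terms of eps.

delta = min(1, eps/9)

Suppose eps > 0. We seek delta > 0 with 0 < |x + 4| < delta ⇒ |x² − 16| < eps.
Factor: x² − 16 = (x + 4)(x - 4), so |x² − 16| = |x + 4|·|x - 4|.
Impose delta ≤ 1 so that |x| < 5; then |x - 4| ≤ 9.
Hence |x² − 16| ≤ 9|x + 4|, which is < eps once |x + 4| < eps/9.
Take delta = min(1, eps/9). If 0 < |x + 4| < delta then both bounds hold and |x² − 16| ≤ 9|x + 4| < 9·(eps/9) = eps.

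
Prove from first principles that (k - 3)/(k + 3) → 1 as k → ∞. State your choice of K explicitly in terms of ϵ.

K = 6/ϵ

Suppose ϵ > 0. For k ≥ 1, |(k - 3)/(k + 3) − 1| = |-6|/((k + 3)) = 6/((k + 3)).
Since k + 3 ≥ k for k ≥ 1, this is ≤ 6/(k) = 6/k.
So |(k - 3)/(k + 3) − 1| < ϵ whenever k > 6/ϵ.
Take K = 6/ϵ. If k > K then |(k - 3)/(k + 3) − 1| ≤ 6/k < ϵ.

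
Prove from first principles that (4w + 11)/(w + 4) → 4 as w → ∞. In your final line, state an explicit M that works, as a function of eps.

Let eps > 0. We seek M > 0 such that w > M implies |(4w + 11)/(w + 4) − 4| < eps.
(4w + 11)/(w + 4) − 4 = ((4w + 11) − 4(w + 4)) / ((w + 4)) = -5/((w + 4)).
For w > 0 we have w + 4 > w, so |(4w + 11)/(w + 4) − 4| = 5/((w + 4)) < 5/(w) = 5/w.
Thus |(4w + 11)/(w + 4) − 4| < eps whenever w > 5/eps.
Take M = 5/eps. If w > M then |(4w + 11)/(w + 4) − 4| < 5/w < eps.

M = 5/eps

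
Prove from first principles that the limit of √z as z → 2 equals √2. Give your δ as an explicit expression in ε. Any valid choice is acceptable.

Fix ε > 0. We want δ > 0 such that 0 < |z − 2| < δ implies |√z − √2| < ε.
Multiplying by the conjugate, |√z − √2| = |z − 2|/(√z + √2).
Restrict δ ≤ 2 so that |z − 2| < 2 forces z > 0, and then √z + √2 > √2.
Hence |√z − √2| < |z − 2|/√2, which is < ε once |z − 2| < √2·ε.
Take δ = min(2, √2·ε). If 0 < |z − 2| < δ then z > 0 and |√z − √2| < |z − 2|/√2 < ε.

δ = min(2, √2·ε)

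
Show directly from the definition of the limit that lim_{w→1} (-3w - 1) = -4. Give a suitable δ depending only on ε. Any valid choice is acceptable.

Suppose ε > 0. We need δ > 0 so that 0 < |w − 1| < δ implies |(-3w - 1) + 4| < ε.
Since (-3w - 1) + 4 = -3(w − 1), we have |(-3w - 1) + 4| = 3|w − 1|.
Thus it suffices that |w − 1| < ε/3.
Choosing δ = ε/3 gives |(-3w - 1) + 4| = 3|w − 1| < ε whenever |w − 1| < δ.

δ = ε/3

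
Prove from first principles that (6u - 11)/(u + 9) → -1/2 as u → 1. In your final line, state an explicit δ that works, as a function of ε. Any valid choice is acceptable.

δ = min(5, (10/13)ε)

Let ε > 0. We want δ > 0 with 0 < |u − 1| < δ ⇒ |(6u - 11)/(u + 9) + 1/2| < ε.
Combining over a common denominator, (6u - 11)/(u + 9) + 1/2 = [(6u - 11)·10 − (-5)·(u + 9)] / [10·(u + 9)] = 65(u − 1) / (10(u + 9)).
So |(6u - 11)/(u + 9) + 1/2| = 65|u − 1| / (10·|u + 9|).
Require δ ≤ 5, so |u + 9| ≥ |10| − |u − 1| > 10 − 5 = 5.
Hence |(6u - 11)/(u + 9) + 1/2| < 65|u − 1|/(10·5) = (13/10)|u − 1|, which is < ε once |u − 1| < (10/13)ε.
Take δ = min(5, (10/13)ε). Then 0 < |u − 1| < δ forces both bounds, so |(6u - 11)/(u + 9) + 1/2| < ε.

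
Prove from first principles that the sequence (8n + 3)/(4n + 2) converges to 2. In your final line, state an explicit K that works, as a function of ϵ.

Let ϵ > 0. For n ≥ 1, |(8n + 3)/(4n + 2) − 2| = |-4|/(4(4n + 2)) = 4/(4(4n + 2)).
Since 4n + 2 ≥ 4n for n ≥ 1, this is ≤ 4/(4·4n) = (1/4)/n.
So |(8n + 3)/(4n + 2) − 2| < ϵ whenever n > (1/4)/ϵ.
Take K = (1/4)/ϵ. If n > K then |(8n + 3)/(4n + 2) − 2| ≤ (1/4)/n < ϵ.

K = (1/4)/ϵ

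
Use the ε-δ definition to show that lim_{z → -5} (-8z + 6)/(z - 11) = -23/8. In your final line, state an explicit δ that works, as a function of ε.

Suppose ε > 0. We want δ > 0 with 0 < |z + 5| < δ ⇒ |(-8z + 6)/(z - 11) + 23/8| < ε.
Combining over a common denominator, (-8z + 6)/(z - 11) + 23/8 = [(-8z + 6)·(-16) − 46·(z - 11)] / [(-16)·(z - 11)] = 82(z + 5) / ((-16)(z - 11)).
So |(-8z + 6)/(z - 11) + 23/8| = 82|z + 5| / (16·|z − 11|).
Require δ ≤ 8, so |z − 11| ≥ |-16| − |z + 5| > 16 − 8 = 8.
Hence |(-8z + 6)/(z - 11) + 23/8| < 82|z + 5|/(16·8) = (41/64)|z + 5|, which is < ε once |z + 5| < (64/41)ε.
Take δ = min(8, (64/41)ε). Then 0 < |z + 5| < δ forces both bounds, so |(-8z + 6)/(z - 11) + 23/8| < ε.

δ = min(8, (64/41)ε)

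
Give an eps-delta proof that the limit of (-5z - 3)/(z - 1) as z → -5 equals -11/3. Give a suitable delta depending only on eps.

delta = min(3, (9/4)eps)

Suppose eps > 0. We want delta > 0 with 0 < |z + 5| < delta ⇒ |(-5z - 3)/(z - 1) + 11/3| < eps.
Combining over a common denominator, (-5z - 3)/(z - 1) + 11/3 = [(-5z - 3)·(-6) − 22·(z - 1)] / [(-6)·(z - 1)] = 8(z + 5) / ((-6)(z - 1)).
So |(-5z - 3)/(z - 1) + 11/3| = 8|z + 5| / (6·|z − 1|).
Require delta ≤ 3, so |z − 1| ≥ |-6| − |z + 5| > 6 − 3 = 3.
Hence |(-5z - 3)/(z - 1) + 11/3| < 8|z + 5|/(6·3) = (4/9)|z + 5|, which is < eps once |z + 5| < (9/4)eps.
Take delta = min(3, (9/4)eps). Then 0 < |z + 5| < delta forces both bounds, so |(-5z - 3)/(z - 1) + 11/3| < eps.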